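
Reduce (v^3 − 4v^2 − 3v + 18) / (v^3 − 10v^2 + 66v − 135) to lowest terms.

(v^2 − v − 6)/(v^2 − 7v + 45)

Repeated division with remainder:
  v^3 − 4v^2 − 3v + 18 = (v^3 − 10v^2 + 66v − 135) + (6v^2 − 69v + 153)
  v^3 − 10v^2 + 66v − 135 = ((1/6)v + 1/4)(6v^2 − 69v + 153) + ((231/4)v − 693/4)
  6v^2 − 69v + 153 = ((8/77)v − 68/77)((231/4)v − 693/4) + (0)
Last nonzero remainder: (231/4)v − 693/4. Dividing through by 231/4 gives the monic gcd v − 3.
Cancel v − 3 from numerator and denominator to get the reduced form.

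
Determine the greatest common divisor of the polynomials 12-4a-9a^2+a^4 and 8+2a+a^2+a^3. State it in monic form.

2+a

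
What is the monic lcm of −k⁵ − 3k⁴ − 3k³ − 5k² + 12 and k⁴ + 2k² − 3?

Repeated division with remainder:
  −k⁵ − 3k⁴ − 3k³ − 5k² + 12 = (−k − 3)(k⁴ + 2k² − 3) + (−k³ + k² − 3k + 3)
  k⁴ + 2k² − 3 = (−k − 1)(−k³ + k² − 3k + 3) + (0)
Last nonzero remainder: −k³ + k² − 3k + 3. Dividing through by −1 gives the monic gcd k³ − k² + 3k − 3.
Then lcm(f, g) = f·g / gcd(f, g); expanding and making the result monic gives the answer.

k⁶ + 4k⁵ + 6k⁴ + 8k³ + 5k² − 12k − 12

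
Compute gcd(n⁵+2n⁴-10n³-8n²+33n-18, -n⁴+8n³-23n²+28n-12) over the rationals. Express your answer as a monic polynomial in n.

n²-3n+2

By polynomial division,
  n⁵+2n⁴-10n³-8n²+33n-18 = (-n-10)(-n⁴+8n³-23n²+28n-12) + (47n³-210n²+301n-138)
  -n⁴+8n³-23n²+28n-12 = (-(1/47)n+166/2209)(47n³-210n²+301n-138) + (-(1800/2209)n²+(5400/2209)n-3600/2209)
  47n³-210n²+301n-138 = (-(103823/1800)n+50807/600)(-(1800/2209)n²+(5400/2209)n-3600/2209) + (0)
Last nonzero remainder: -(1800/2209)n²+(5400/2209)n-3600/2209. Dividing through by -1800/2209 gives the monic gcd n²-3n+2.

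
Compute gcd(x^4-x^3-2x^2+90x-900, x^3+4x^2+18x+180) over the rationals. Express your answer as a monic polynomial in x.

x^3+4x^2+18x+180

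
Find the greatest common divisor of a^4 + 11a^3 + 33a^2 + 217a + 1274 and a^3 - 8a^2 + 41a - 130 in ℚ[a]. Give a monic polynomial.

By polynomial division,
  a^4 + 11a^3 + 33a^2 + 217a + 1274 = (a + 19)(a^3 - 8a^2 + 41a - 130) + (144a^2 - 432a + 3744)
  a^3 - 8a^2 + 41a - 130 = ((1/144)a - 5/144)(144a^2 - 432a + 3744) + (0)
Last nonzero remainder: 144a^2 - 432a + 3744. Dividing through by 144 gives the monic gcd a^2 - 3a + 26.

a^2 - 3a + 26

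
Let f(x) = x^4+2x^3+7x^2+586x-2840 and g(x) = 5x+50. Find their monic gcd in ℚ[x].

x+10

Euclidean algorithm in ℚ[x]:
  x^4+2x^3+7x^2+586x-2840 = ((1/5)x^3-(8/5)x^2+(87/5)x-284/5)(5x+50) + (0)
Last nonzero remainder: 5x+50. Dividing through by 5 gives the monic gcd x+10.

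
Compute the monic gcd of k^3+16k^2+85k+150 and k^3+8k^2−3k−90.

k^2+11k+30

By polynomial division,
  k^3+16k^2+85k+150 = (k^3+8k^2−3k−90) + (8k^2+88k+240)
  k^3+8k^2−3k−90 = ((1/8)k−3/8)(8k^2+88k+240) + (0)
Last nonzero remainder: 8k^2+88k+240. Dividing through by 8 gives the monic gcd k^2+11k+30.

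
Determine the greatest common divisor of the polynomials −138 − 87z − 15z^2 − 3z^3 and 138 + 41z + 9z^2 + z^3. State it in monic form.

Euclidean algorithm in ℚ[z]:
  −3z^3 − 15z^2 − 87z − 138 = (−3)(z^3 + 9z^2 + 41z + 138) + (12z^2 + 36z + 276)
  z^3 + 9z^2 + 41z + 138 = ((1/12)z + 1/2)(12z^2 + 36z + 276) + (0)
Last nonzero remainder: 12z^2 + 36z + 276. Dividing through by 12 gives the monic gcd z^2 + 3z + 23.

23 + 3z + z^2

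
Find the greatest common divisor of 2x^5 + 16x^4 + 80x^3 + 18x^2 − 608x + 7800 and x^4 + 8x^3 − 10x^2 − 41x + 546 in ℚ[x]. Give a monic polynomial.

x^3 + x^2 − 17x + 78

By polynomial division,
  2x^5 + 16x^4 + 80x^3 + 18x^2 − 608x + 7800 = (2x)(x^4 + 8x^3 − 10x^2 − 41x + 546) + (100x^3 + 100x^2 − 1700x + 7800)
  x^4 + 8x^3 − 10x^2 − 41x + 546 = ((1/100)x + 7/100)(100x^3 + 100x^2 − 1700x + 7800) + (0)
Last nonzero remainder: 100x^3 + 100x^2 − 1700x + 7800. Dividing through by 100 gives the monic gcd x^3 + x^2 − 17x + 78.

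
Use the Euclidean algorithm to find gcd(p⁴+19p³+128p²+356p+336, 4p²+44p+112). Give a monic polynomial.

p²+11p+28

By polynomial division,
  p⁴+19p³+128p²+356p+336 = ((1/4)p²+2p+3)(4p²+44p+112) + (0)
Last nonzero remainder: 4p²+44p+112. Dividing through by 4 gives the monic gcd p²+11p+28.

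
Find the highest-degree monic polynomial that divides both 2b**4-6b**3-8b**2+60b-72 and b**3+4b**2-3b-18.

Apply the Euclidean algorithm:
  2b**4-6b**3-8b**2+60b-72 = (2b-14)(b**3+4b**2-3b-18) + (54b**2+54b-324)
  b**3+4b**2-3b-18 = ((1/54)b+1/18)(54b**2+54b-324) + (0)
Last nonzero remainder: 54b**2+54b-324. Dividing through by 54 gives the monic gcd b**2+b-6.

b**2+b-6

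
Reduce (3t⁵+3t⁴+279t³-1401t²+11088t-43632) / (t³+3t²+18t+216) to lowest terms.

Euclidean algorithm in ℚ[t]:
  3t⁵+3t⁴+279t³-1401t²+11088t-43632 = (3t²-6t+243)(t³+3t²+18t+216) + (-2670t²+8010t-96120)
  t³+3t²+18t+216 = (-(1/2670)t-1/445)(-2670t²+8010t-96120) + (0)
Last nonzero remainder: -2670t²+8010t-96120. Dividing through by -2670 gives the monic gcd t²-3t+36.
Cancel t²-3t+36 from numerator and denominator to get the reduced form.

(3t³+12t²+207t-1212)/(t+6)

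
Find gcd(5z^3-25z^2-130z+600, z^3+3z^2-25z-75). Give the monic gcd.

By polynomial division,
  5z^3-25z^2-130z+600 = (5)(z^3+3z^2-25z-75) + (-40z^2-5z+975)
  z^3+3z^2-25z-75 = (-(1/40)z-23/320)(-40z^2-5z+975) + (-(63/64)z-315/64)
  -40z^2-5z+975 = ((2560/63)z-4160/21)(-(63/64)z-315/64) + (0)
Last nonzero remainder: -(63/64)z-315/64. Dividing through by -63/64 gives the monic gcd z+5.

z+5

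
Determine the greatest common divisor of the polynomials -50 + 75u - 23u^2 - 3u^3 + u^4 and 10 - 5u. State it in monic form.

-2 + u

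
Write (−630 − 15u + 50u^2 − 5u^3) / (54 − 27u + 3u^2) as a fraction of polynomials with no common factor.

(105 + 20u − 5u^2)/(−9 + 3u)

By polynomial division,
  −5u^3 + 50u^2 − 15u − 630 = (−(5/3)u + 5/3)(3u^2 − 27u + 54) + (120u − 720)
  3u^2 − 27u + 54 = ((1/40)u − 3/40)(120u − 720) + (0)
Last nonzero remainder: 120u − 720. Dividing through by 120 gives the monic gcd u − 6.
Cancel u − 6 from numerator and denominator to get the reduced form.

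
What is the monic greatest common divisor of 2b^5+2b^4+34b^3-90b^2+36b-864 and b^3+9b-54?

Apply the Euclidean algorithm:
  2b^5+2b^4+34b^3-90b^2+36b-864 = (2b^2+2b+16)(b^3+9b-54) + (0)
The last nonzero remainder b^3+9b-54 is already monic.

b^3+9b-54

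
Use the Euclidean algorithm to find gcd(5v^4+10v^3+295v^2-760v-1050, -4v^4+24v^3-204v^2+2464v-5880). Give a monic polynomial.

v^3+v^2+58v-210

Repeated division with remainder:
  5v^4+10v^3+295v^2-760v-1050 = (-5/4)(-4v^4+24v^3-204v^2+2464v-5880) + (40v^3+40v^2+2320v-8400)
  -4v^4+24v^3-204v^2+2464v-5880 = (-(1/10)v+7/10)(40v^3+40v^2+2320v-8400) + (0)
Last nonzero remainder: 40v^3+40v^2+2320v-8400. Dividing through by 40 gives the monic gcd v^3+v^2+58v-210.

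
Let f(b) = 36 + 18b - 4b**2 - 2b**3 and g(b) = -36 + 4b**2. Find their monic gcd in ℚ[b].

Euclidean algorithm in ℚ[b]:
  -2b**3 - 4b**2 + 18b + 36 = (-(1/2)b - 1)(4b**2 - 36) + (0)
Last nonzero remainder: 4b**2 - 36. Dividing through by 4 gives the monic gcd b**2 - 9.

-9 + b**2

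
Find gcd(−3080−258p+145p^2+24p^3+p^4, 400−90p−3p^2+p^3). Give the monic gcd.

10+p

Repeated division with remainder:
  p^4+24p^3+145p^2−258p−3080 = (p+27)(p^3−3p^2−90p+400) + (316p^2+1772p−13880)
  p^3−3p^2−90p+400 = ((1/316)p−170/6241)(316p^2+1772p−13880) + ((13680/6241)p+136800/6241)
  316p^2+1772p−13880 = ((493039/3420)p−2165627/3420)((13680/6241)p+136800/6241) + (0)
Last nonzero remainder: (13680/6241)p+136800/6241. Dividing through by 13680/6241 gives the monic gcd p+10.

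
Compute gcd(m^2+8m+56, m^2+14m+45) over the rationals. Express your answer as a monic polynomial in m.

1

By polynomial division,
  m^2+8m+56 = (m^2+14m+45) + (-6m+11)
  m^2+14m+45 = (-(1/6)m-95/36)(-6m+11) + (2665/36)
  -6m+11 = (-(216/2665)m+396/2665)(2665/36) + (0)
The last nonzero remainder is the constant 2665/36, so the polynomials are coprime and gcd = 1.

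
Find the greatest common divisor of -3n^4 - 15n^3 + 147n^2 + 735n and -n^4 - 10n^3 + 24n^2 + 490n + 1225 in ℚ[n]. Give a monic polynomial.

n^3 + 5n^2 - 49n - 245

Repeated division with remainder:
  -3n^4 - 15n^3 + 147n^2 + 735n = (3)(-n^4 - 10n^3 + 24n^2 + 490n + 1225) + (15n^3 + 75n^2 - 735n - 3675)
  -n^4 - 10n^3 + 24n^2 + 490n + 1225 = (-(1/15)n - 1/3)(15n^3 + 75n^2 - 735n - 3675) + (0)
Last nonzero remainder: 15n^3 + 75n^2 - 735n - 3675. Dividing through by 15 gives the monic gcd n^3 + 5n^2 - 49n - 245.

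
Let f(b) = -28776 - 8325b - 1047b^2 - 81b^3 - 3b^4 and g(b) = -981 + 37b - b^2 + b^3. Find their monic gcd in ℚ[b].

Euclidean algorithm in ℚ[b]:
  -3b^4 - 81b^3 - 1047b^2 - 8325b - 28776 = (-3b - 84)(b^3 - b^2 + 37b - 981) + (-1020b^2 - 8160b - 111180)
  b^3 - b^2 + 37b - 981 = (-(1/1020)b + 3/340)(-1020b^2 - 8160b - 111180) + (0)
Last nonzero remainder: -1020b^2 - 8160b - 111180. Dividing through by -1020 gives the monic gcd b^2 + 8b + 109.

109 + 8b + b^2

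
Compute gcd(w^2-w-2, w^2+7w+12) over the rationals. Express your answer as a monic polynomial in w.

1

Repeated division with remainder:
  w^2-w-2 = (w^2+7w+12) + (-8w-14)
  w^2+7w+12 = (-(1/8)w-21/32)(-8w-14) + (45/16)
  -8w-14 = (-(128/45)w-224/45)(45/16) + (0)
The last nonzero remainder is the constant 45/16, so the polynomials are coprime and gcd = 1.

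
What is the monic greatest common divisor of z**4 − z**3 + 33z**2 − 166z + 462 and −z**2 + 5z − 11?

z**2 − 5z + 11

Euclidean algorithm in ℚ[z]:
  z**4 − z**3 + 33z**2 − 166z + 462 = (−z**2 − 4z − 42)(−z**2 + 5z − 11) + (0)
Last nonzero remainder: −z**2 + 5z − 11. Dividing through by −1 gives the monic gcd z**2 − 5z + 11.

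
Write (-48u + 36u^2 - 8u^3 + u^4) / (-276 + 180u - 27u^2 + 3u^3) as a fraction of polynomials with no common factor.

Apply the Euclidean algorithm:
  u^4 - 8u^3 + 36u^2 - 48u = ((1/3)u + 1/3)(3u^3 - 27u^2 + 180u - 276) + (-15u^2 - 16u + 92)
  3u^3 - 27u^2 + 180u - 276 = (-(1/5)u + 151/75)(-15u^2 - 16u + 92) + ((17296/75)u - 34592/75)
  -15u^2 - 16u + 92 = (-(1125/17296)u - 75/376)((17296/75)u - 34592/75) + (0)
Last nonzero remainder: (17296/75)u - 34592/75. Dividing through by 17296/75 gives the monic gcd u - 2.
Cancel u - 2 from numerator and denominator to get the reduced form.

(24u - 6u^2 + u^3)/(138 - 21u + 3u^2)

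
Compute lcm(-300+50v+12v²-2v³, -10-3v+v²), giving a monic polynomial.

By polynomial division,
  -2v³+12v²+50v-300 = (-2v+6)(v²-3v-10) + (48v-240)
  v²-3v-10 = ((1/48)v+1/24)(48v-240) + (0)
Last nonzero remainder: 48v-240. Dividing through by 48 gives the monic gcd v-5.
Then lcm(f, g) = f·g / gcd(f, g); expanding and making the result monic gives the answer.

300+100v-37v²-4v³+v⁴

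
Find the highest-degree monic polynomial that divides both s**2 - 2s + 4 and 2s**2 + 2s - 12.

1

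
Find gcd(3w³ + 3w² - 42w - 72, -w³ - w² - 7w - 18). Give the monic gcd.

w + 2

Apply the Euclidean algorithm:
  3w³ + 3w² - 42w - 72 = (-3)(-w³ - w² - 7w - 18) + (-63w - 126)
  -w³ - w² - 7w - 18 = ((1/63)w² - (1/63)w + 1/7)(-63w - 126) + (0)
Last nonzero remainder: -63w - 126. Dividing through by -63 gives the monic gcd w + 2.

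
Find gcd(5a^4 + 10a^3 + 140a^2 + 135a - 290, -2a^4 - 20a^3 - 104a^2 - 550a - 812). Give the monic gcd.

Euclidean algorithm in ℚ[a]:
  5a^4 + 10a^3 + 140a^2 + 135a - 290 = (-5/2)(-2a^4 - 20a^3 - 104a^2 - 550a - 812) + (-40a^3 - 120a^2 - 1240a - 2320)
  -2a^4 - 20a^3 - 104a^2 - 550a - 812 = ((1/20)a + 7/20)(-40a^3 - 120a^2 - 1240a - 2320) + (0)
Last nonzero remainder: -40a^3 - 120a^2 - 1240a - 2320. Dividing through by -40 gives the monic gcd a^3 + 3a^2 + 31a + 58.

a^3 + 3a^2 + 31a + 58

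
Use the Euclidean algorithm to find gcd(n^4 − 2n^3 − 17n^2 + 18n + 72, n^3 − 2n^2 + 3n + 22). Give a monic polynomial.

By polynomial division,
  n^4 − 2n^3 − 17n^2 + 18n + 72 = (n)(n^3 − 2n^2 + 3n + 22) + (−20n^2 − 4n + 72)
  n^3 − 2n^2 + 3n + 22 = (−(1/20)n + 11/100)(−20n^2 − 4n + 72) + ((176/25)n + 352/25)
  −20n^2 − 4n + 72 = (−(125/44)n + 225/44)((176/25)n + 352/25) + (0)
Last nonzero remainder: (176/25)n + 352/25. Dividing through by 176/25 gives the monic gcd n + 2.

n + 2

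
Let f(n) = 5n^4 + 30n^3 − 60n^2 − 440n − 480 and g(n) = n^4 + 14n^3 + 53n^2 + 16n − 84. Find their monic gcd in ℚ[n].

n^2 + 8n + 12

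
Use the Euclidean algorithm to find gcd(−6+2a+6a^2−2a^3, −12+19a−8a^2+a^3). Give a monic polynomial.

3−4a+a^2

Repeated division with remainder:
  −2a^3+6a^2+2a−6 = (−2)(a^3−8a^2+19a−12) + (−10a^2+40a−30)
  a^3−8a^2+19a−12 = (−(1/10)a+2/5)(−10a^2+40a−30) + (0)
Last nonzero remainder: −10a^2+40a−30. Dividing through by −10 gives the monic gcd a^2−4a+3.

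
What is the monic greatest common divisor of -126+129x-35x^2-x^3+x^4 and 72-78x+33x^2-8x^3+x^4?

6-5x+x^2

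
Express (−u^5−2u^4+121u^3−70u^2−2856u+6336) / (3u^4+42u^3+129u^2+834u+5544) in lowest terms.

(−u^3+15u^2−68u+96)/(3u^2−9u+84)

Repeated division with remainder:
  −u^5−2u^4+121u^3−70u^2−2856u+6336 = (−(1/3)u+4)(3u^4+42u^3+129u^2+834u+5544) + (−4u^3−308u^2−4344u−15840)
  3u^4+42u^3+129u^2+834u+5544 = (−(3/4)u+189/4)(−4u^3−308u^2−4344u−15840) + (11424u^2+194208u+753984)
  −4u^3−308u^2−4344u−15840 = (−(1/2856)u−5/238)(11424u^2+194208u+753984) + (0)
Last nonzero remainder: 11424u^2+194208u+753984. Dividing through by 11424 gives the monic gcd u^2+17u+66.
Cancel u^2+17u+66 from numerator and denominator to get the reduced form.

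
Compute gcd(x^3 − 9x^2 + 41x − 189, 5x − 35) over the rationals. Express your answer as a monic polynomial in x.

Repeated division with remainder:
  x^3 − 9x^2 + 41x − 189 = ((1/5)x^2 − (2/5)x + 27/5)(5x − 35) + (0)
Last nonzero remainder: 5x − 35. Dividing through by 5 gives the monic gcd x − 7.

x − 7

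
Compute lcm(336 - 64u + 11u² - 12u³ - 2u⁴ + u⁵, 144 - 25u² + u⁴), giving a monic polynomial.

1008 + 144u - 31u² - 25u³ - 18u⁴ + u⁵ + u⁶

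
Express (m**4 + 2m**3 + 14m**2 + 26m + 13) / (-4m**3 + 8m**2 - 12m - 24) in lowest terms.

(-m**3 - m**2 - 13m - 13)/(4m**2 - 12m + 24)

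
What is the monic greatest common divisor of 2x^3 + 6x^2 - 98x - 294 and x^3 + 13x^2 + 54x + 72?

x + 3

Apply the Euclidean algorithm:
  2x^3 + 6x^2 - 98x - 294 = (2)(x^3 + 13x^2 + 54x + 72) + (-20x^2 - 206x - 438)
  x^3 + 13x^2 + 54x + 72 = (-(1/20)x - 27/200)(-20x^2 - 206x - 438) + ((429/100)x + 1287/100)
  -20x^2 - 206x - 438 = (-(2000/429)x - 14600/429)((429/100)x + 1287/100) + (0)
Last nonzero remainder: (429/100)x + 1287/100. Dividing through by 429/100 gives the monic gcd x + 3.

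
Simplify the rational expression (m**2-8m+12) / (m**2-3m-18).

By polynomial division,
  m**2-8m+12 = (m**2-3m-18) + (-5m+30)
  m**2-3m-18 = (-(1/5)m-3/5)(-5m+30) + (0)
Last nonzero remainder: -5m+30. Dividing through by -5 gives the monic gcd m-6.
Cancel m-6 from numerator and denominator to get the reduced form.

(m-2)/(m+3)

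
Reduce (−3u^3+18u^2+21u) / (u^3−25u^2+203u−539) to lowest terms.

(−3u^2−3u)/(u^2−18u+77)

Euclidean algorithm in ℚ[u]:
  −3u^3+18u^2+21u = (−3)(u^3−25u^2+203u−539) + (−57u^2+630u−1617)
  u^3−25u^2+203u−539 = (−(1/57)u+265/1083)(−57u^2+630u−1617) + ((7392/361)u−51744/361)
  −57u^2+630u−1617 = (−(6859/2464)u+361/32)((7392/361)u−51744/361) + (0)
Last nonzero remainder: (7392/361)u−51744/361. Dividing through by 7392/361 gives the monic gcd u−7.
Cancel u−7 from numerator and denominator to get the reduced form.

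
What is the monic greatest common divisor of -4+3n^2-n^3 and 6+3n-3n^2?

Apply the Euclidean algorithm:
  -n^3+3n^2-4 = ((1/3)n-2/3)(-3n^2+3n+6) + (0)
Last nonzero remainder: -3n^2+3n+6. Dividing through by -3 gives the monic gcd n^2-n-2.

-2-n+n^2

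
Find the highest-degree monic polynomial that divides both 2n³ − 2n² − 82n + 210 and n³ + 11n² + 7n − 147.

Repeated division with remainder:
  2n³ − 2n² − 82n + 210 = (2)(n³ + 11n² + 7n − 147) + (−24n² − 96n + 504)
  n³ + 11n² + 7n − 147 = (−(1/24)n − 7/24)(−24n² − 96n + 504) + (0)
Last nonzero remainder: −24n² − 96n + 504. Dividing through by −24 gives the monic gcd n² + 4n − 21.

n² + 4n − 21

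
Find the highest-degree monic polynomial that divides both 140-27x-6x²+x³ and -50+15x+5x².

Repeated division with remainder:
  x³-6x²-27x+140 = ((1/5)x-9/5)(5x²+15x-50) + (10x+50)
  5x²+15x-50 = ((1/2)x-1)(10x+50) + (0)
Last nonzero remainder: 10x+50. Dividing through by 10 gives the monic gcd x+5.

5+x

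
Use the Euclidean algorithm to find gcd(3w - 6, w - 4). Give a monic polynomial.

1

Repeated division with remainder:
  3w - 6 = (3)(w - 4) + (6)
  w - 4 = ((1/6)w - 2/3)(6) + (0)
The last nonzero remainder is the constant 6, so the polynomials are coprime and gcd = 1.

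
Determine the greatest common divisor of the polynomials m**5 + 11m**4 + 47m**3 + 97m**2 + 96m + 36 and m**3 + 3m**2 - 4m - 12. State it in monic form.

Apply the Euclidean algorithm:
  m**5 + 11m**4 + 47m**3 + 97m**2 + 96m + 36 = (m**2 + 8m + 27)(m**3 + 3m**2 - 4m - 12) + (60m**2 + 300m + 360)
  m**3 + 3m**2 - 4m - 12 = ((1/60)m - 1/30)(60m**2 + 300m + 360) + (0)
Last nonzero remainder: 60m**2 + 300m + 360. Dividing through by 60 gives the monic gcd m**2 + 5m + 6.

m**2 + 5m + 6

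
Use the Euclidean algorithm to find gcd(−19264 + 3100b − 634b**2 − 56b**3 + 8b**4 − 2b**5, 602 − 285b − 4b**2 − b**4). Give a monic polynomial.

Repeated division with remainder:
  −2b**5 + 8b**4 − 56b**3 − 634b**2 + 3100b − 19264 = (2b − 8)(−b**4 − 4b**2 − 285b + 602) + (−48b**3 − 96b**2 − 384b − 14448)
  −b**4 − 4b**2 − 285b + 602 = ((1/48)b − 1/24)(−48b**3 − 96b**2 − 384b − 14448) + (0)
Last nonzero remainder: −48b**3 − 96b**2 − 384b − 14448. Dividing through by −48 gives the monic gcd b**3 + 2b**2 + 8b + 301.

301 + 8b + 2b**2 + b**3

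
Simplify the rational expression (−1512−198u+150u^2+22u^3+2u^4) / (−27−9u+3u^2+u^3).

Euclidean algorithm in ℚ[u]:
  2u^4+22u^3+150u^2−198u−1512 = (2u+16)(u^3+3u^2−9u−27) + (120u^2−1080)
  u^3+3u^2−9u−27 = ((1/120)u+1/40)(120u^2−1080) + (0)
Last nonzero remainder: 120u^2−1080. Dividing through by 120 gives the monic gcd u^2−9.
Cancel u^2−9 from numerator and denominator to get the reduced form.

(168+22u+2u^2)/(3+u)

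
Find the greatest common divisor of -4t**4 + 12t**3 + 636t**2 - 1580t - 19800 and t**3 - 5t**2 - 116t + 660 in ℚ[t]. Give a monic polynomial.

t**2 + t - 110

By polynomial division,
  -4t**4 + 12t**3 + 636t**2 - 1580t - 19800 = (-4t - 8)(t**3 - 5t**2 - 116t + 660) + (132t**2 + 132t - 14520)
  t**3 - 5t**2 - 116t + 660 = ((1/132)t - 1/22)(132t**2 + 132t - 14520) + (0)
Last nonzero remainder: 132t**2 + 132t - 14520. Dividing through by 132 gives the monic gcd t**2 + t - 110.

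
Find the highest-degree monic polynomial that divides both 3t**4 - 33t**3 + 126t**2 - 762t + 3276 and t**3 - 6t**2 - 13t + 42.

t - 7

Euclidean algorithm in ℚ[t]:
  3t**4 - 33t**3 + 126t**2 - 762t + 3276 = (3t - 15)(t**3 - 6t**2 - 13t + 42) + (75t**2 - 1083t + 3906)
  t**3 - 6t**2 - 13t + 42 = ((1/75)t + 211/1875)(75t**2 - 1083t + 3906) + ((35496/625)t - 248472/625)
  75t**2 - 1083t + 3906 = ((15625/11832)t - 19375/1972)((35496/625)t - 248472/625) + (0)
Last nonzero remainder: (35496/625)t - 248472/625. Dividing through by 35496/625 gives the monic gcd t - 7.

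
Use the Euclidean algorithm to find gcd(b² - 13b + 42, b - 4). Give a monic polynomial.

By polynomial division,
  b² - 13b + 42 = (b - 9)(b - 4) + (6)
  b - 4 = ((1/6)b - 2/3)(6) + (0)
The last nonzero remainder is the constant 6, so the polynomials are coprime and gcd = 1.

1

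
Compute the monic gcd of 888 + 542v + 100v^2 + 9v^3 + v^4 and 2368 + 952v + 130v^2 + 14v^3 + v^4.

296 + 82v + 6v^2 + v^3

Apply the Euclidean algorithm:
  v^4 + 9v^3 + 100v^2 + 542v + 888 = (v^4 + 14v^3 + 130v^2 + 952v + 2368) + (−5v^3 − 30v^2 − 410v − 1480)
  v^4 + 14v^3 + 130v^2 + 952v + 2368 = (−(1/5)v − 8/5)(−5v^3 − 30v^2 − 410v − 1480) + (0)
Last nonzero remainder: −5v^3 − 30v^2 − 410v − 1480. Dividing through by −5 gives the monic gcd v^3 + 6v^2 + 82v + 296.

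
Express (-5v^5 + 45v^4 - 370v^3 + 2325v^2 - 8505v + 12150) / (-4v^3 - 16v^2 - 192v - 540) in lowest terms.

By polynomial division,
  -5v^5 + 45v^4 - 370v^3 + 2325v^2 - 8505v + 12150 = ((5/4)v^2 - (65/4)v + 195/2)(-4v^3 - 16v^2 - 192v - 540) + (1440v^2 + 1440v + 64800)
  -4v^3 - 16v^2 - 192v - 540 = (-(1/360)v - 1/120)(1440v^2 + 1440v + 64800) + (0)
Last nonzero remainder: 1440v^2 + 1440v + 64800. Dividing through by 1440 gives the monic gcd v^2 + v + 45.
Cancel v^2 + v + 45 from numerator and denominator to get the reduced form.

(5v^3 - 50v^2 + 195v - 270)/(4v + 12)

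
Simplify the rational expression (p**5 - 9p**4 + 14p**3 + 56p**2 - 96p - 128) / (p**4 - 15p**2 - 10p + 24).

(p**3 - 7p**2 + 8p + 16)/(p**2 + 2p - 3)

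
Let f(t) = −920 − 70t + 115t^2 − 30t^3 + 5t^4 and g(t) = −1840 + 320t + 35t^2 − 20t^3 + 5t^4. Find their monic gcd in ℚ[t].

Repeated division with remainder:
  5t^4 − 30t^3 + 115t^2 − 70t − 920 = (5t^4 − 20t^3 + 35t^2 + 320t − 1840) + (−10t^3 + 80t^2 − 390t + 920)
  5t^4 − 20t^3 + 35t^2 + 320t − 1840 = (−(1/2)t − 2)(−10t^3 + 80t^2 − 390t + 920) + (0)
Last nonzero remainder: −10t^3 + 80t^2 − 390t + 920. Dividing through by −10 gives the monic gcd t^3 − 8t^2 + 39t − 92.

−92 + 39t − 8t^2 + t^3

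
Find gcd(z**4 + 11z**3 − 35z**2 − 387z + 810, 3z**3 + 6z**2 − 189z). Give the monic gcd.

z + 9

Euclidean algorithm in ℚ[z]:
  z**4 + 11z**3 − 35z**2 − 387z + 810 = ((1/3)z + 3)(3z**3 + 6z**2 − 189z) + (10z**2 + 180z + 810)
  3z**3 + 6z**2 − 189z = ((3/10)z − 24/5)(10z**2 + 180z + 810) + (432z + 3888)
  10z**2 + 180z + 810 = ((5/216)z + 5/24)(432z + 3888) + (0)
Last nonzero remainder: 432z + 3888. Dividing through by 432 gives the monic gcd z + 9.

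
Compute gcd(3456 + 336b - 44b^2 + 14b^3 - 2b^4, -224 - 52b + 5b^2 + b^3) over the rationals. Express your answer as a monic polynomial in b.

4 + b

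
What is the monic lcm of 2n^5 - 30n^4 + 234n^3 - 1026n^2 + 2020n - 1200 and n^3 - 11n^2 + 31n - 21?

n^6 - 22n^5 + 222n^4 - 1332n^3 + 4601n^2 - 7670n + 4200

By polynomial division,
  2n^5 - 30n^4 + 234n^3 - 1026n^2 + 2020n - 1200 = (2n^2 - 8n + 84)(n^3 - 11n^2 + 31n - 21) + (188n^2 - 752n + 564)
  n^3 - 11n^2 + 31n - 21 = ((1/188)n - 7/188)(188n^2 - 752n + 564) + (0)
Last nonzero remainder: 188n^2 - 752n + 564. Dividing through by 188 gives the monic gcd n^2 - 4n + 3.
Then lcm(f, g) = f·g / gcd(f, g); expanding and making the result monic gives the answer.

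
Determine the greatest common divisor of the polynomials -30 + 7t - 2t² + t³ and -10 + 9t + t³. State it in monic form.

10 + t + t²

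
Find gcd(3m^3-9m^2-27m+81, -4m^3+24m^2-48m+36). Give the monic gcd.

By polynomial division,
  3m^3-9m^2-27m+81 = (-3/4)(-4m^3+24m^2-48m+36) + (9m^2-63m+108)
  -4m^3+24m^2-48m+36 = (-(4/9)m-4/9)(9m^2-63m+108) + (-28m+84)
  9m^2-63m+108 = (-(9/28)m+9/7)(-28m+84) + (0)
Last nonzero remainder: -28m+84. Dividing through by -28 gives the monic gcd m-3.

m-3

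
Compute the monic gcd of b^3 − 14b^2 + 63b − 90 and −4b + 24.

Apply the Euclidean algorithm:
  b^3 − 14b^2 + 63b − 90 = (−(1/4)b^2 + 2b − 15/4)(−4b + 24) + (0)
Last nonzero remainder: −4b + 24. Dividing through by −4 gives the monic gcd b − 6.

b − 6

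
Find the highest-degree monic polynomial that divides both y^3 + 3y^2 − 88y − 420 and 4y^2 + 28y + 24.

y + 6

Apply the Euclidean algorithm:
  y^3 + 3y^2 − 88y − 420 = ((1/4)y − 1)(4y^2 + 28y + 24) + (−66y − 396)
  4y^2 + 28y + 24 = (−(2/33)y − 2/33)(−66y − 396) + (0)
Last nonzero remainder: −66y − 396. Dividing through by −66 gives the monic gcd y + 6.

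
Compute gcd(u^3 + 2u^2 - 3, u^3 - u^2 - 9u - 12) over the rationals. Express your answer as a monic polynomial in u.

u^2 + 3u + 3

By polynomial division,
  u^3 + 2u^2 - 3 = (u^3 - u^2 - 9u - 12) + (3u^2 + 9u + 9)
  u^3 - u^2 - 9u - 12 = ((1/3)u - 4/3)(3u^2 + 9u + 9) + (0)
Last nonzero remainder: 3u^2 + 9u + 9. Dividing through by 3 gives the monic gcd u^2 + 3u + 3.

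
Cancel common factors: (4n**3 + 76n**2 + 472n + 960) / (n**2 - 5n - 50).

(4n**2 + 56n + 192)/(n - 10)

By polynomial division,
  4n**3 + 76n**2 + 472n + 960 = (4n + 96)(n**2 - 5n - 50) + (1152n + 5760)
  n**2 - 5n - 50 = ((1/1152)n - 5/576)(1152n + 5760) + (0)
Last nonzero remainder: 1152n + 5760. Dividing through by 1152 gives the monic gcd n + 5.
Cancel n + 5 from numerator and denominator to get the reduced form.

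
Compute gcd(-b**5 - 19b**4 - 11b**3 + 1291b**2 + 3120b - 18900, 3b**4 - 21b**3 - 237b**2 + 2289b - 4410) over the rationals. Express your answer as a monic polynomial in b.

b**3 - 79b + 210

Apply the Euclidean algorithm:
  -b**5 - 19b**4 - 11b**3 + 1291b**2 + 3120b - 18900 = (-(1/3)b - 26/3)(3b**4 - 21b**3 - 237b**2 + 2289b - 4410) + (-272b**3 + 21488b - 57120)
  3b**4 - 21b**3 - 237b**2 + 2289b - 4410 = (-(3/272)b + 21/272)(-272b**3 + 21488b - 57120) + (0)
Last nonzero remainder: -272b**3 + 21488b - 57120. Dividing through by -272 gives the monic gcd b**3 - 79b + 210.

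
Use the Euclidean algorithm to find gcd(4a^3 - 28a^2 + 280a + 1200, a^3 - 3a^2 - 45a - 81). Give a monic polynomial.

a + 3

By polynomial division,
  4a^3 - 28a^2 + 280a + 1200 = (4)(a^3 - 3a^2 - 45a - 81) + (-16a^2 + 460a + 1524)
  a^3 - 3a^2 - 45a - 81 = (-(1/16)a - 103/64)(-16a^2 + 460a + 1524) + ((12649/16)a + 37947/16)
  -16a^2 + 460a + 1524 = (-(256/12649)a + 8128/12649)((12649/16)a + 37947/16) + (0)
Last nonzero remainder: (12649/16)a + 37947/16. Dividing through by 12649/16 gives the monic gcd a + 3.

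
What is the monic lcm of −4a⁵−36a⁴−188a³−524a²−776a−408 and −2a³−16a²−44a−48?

a⁶+13a⁵+83a⁴+319a³+718a²+878a+408

Apply the Euclidean algorithm:
  −4a⁵−36a⁴−188a³−524a²−776a−408 = (2a²+2a+34)(−2a³−16a²−44a−48) + (204a²+816a+1224)
  −2a³−16a²−44a−48 = (−(1/102)a−2/51)(204a²+816a+1224) + (0)
Last nonzero remainder: 204a²+816a+1224. Dividing through by 204 gives the monic gcd a²+4a+6.
Then lcm(f, g) = f·g / gcd(f, g); expanding and making the result monic gives the answer.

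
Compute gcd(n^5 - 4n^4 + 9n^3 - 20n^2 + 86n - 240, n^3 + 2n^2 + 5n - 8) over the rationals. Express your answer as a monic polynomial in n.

n^2 + 3n + 8

Euclidean algorithm in ℚ[n]:
  n^5 - 4n^4 + 9n^3 - 20n^2 + 86n - 240 = (n^2 - 6n + 16)(n^3 + 2n^2 + 5n - 8) + (-14n^2 - 42n - 112)
  n^3 + 2n^2 + 5n - 8 = (-(1/14)n + 1/14)(-14n^2 - 42n - 112) + (0)
Last nonzero remainder: -14n^2 - 42n - 112. Dividing through by -14 gives the monic gcd n^2 + 3n + 8.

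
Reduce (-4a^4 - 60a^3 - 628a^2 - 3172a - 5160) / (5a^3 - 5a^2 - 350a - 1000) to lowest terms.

(-4a^3 - 40a^2 - 428a - 1032)/(5a^2 - 30a - 200)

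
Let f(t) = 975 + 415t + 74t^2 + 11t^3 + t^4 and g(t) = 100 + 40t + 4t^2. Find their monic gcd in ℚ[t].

25 + 10t + t^2

Repeated division with remainder:
  t^4 + 11t^3 + 74t^2 + 415t + 975 = ((1/4)t^2 + (1/4)t + 39/4)(4t^2 + 40t + 100) + (0)
Last nonzero remainder: 4t^2 + 40t + 100. Dividing through by 4 gives the monic gcd t^2 + 10t + 25.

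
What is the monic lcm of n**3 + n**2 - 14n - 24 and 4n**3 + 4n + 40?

n**5 - n**4 - 11n**3 + 9n**2 - 22n - 120

Apply the Euclidean algorithm:
  n**3 + n**2 - 14n - 24 = (1/4)(4n**3 + 4n + 40) + (n**2 - 15n - 34)
  4n**3 + 4n + 40 = (4n + 60)(n**2 - 15n - 34) + (1040n + 2080)
  n**2 - 15n - 34 = ((1/1040)n - 17/1040)(1040n + 2080) + (0)
Last nonzero remainder: 1040n + 2080. Dividing through by 1040 gives the monic gcd n + 2.
Then lcm(f, g) = f·g / gcd(f, g); expanding and making the result monic gives the answer.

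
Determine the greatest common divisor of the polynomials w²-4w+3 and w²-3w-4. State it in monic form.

Repeated division with remainder:
  w²-4w+3 = (w²-3w-4) + (-w+7)
  w²-3w-4 = (-w-4)(-w+7) + (24)
  -w+7 = (-(1/24)w+7/24)(24) + (0)
The last nonzero remainder is the constant 24, so the polynomials are coprime and gcd = 1.

1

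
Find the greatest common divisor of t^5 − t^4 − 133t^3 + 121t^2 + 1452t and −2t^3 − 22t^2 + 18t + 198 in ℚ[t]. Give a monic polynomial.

Euclidean algorithm in ℚ[t]:
  t^5 − t^4 − 133t^3 + 121t^2 + 1452t = (−(1/2)t^2 + 6t − 4)(−2t^3 − 22t^2 + 18t + 198) + (24t^2 + 336t + 792)
  −2t^3 − 22t^2 + 18t + 198 = (−(1/12)t + 1/4)(24t^2 + 336t + 792) + (0)
Last nonzero remainder: 24t^2 + 336t + 792. Dividing through by 24 gives the monic gcd t^2 + 14t + 33.

t^2 + 14t + 33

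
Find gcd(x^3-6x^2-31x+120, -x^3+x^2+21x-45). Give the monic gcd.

Euclidean algorithm in ℚ[x]:
  x^3-6x^2-31x+120 = (-1)(-x^3+x^2+21x-45) + (-5x^2-10x+75)
  -x^3+x^2+21x-45 = ((1/5)x-3/5)(-5x^2-10x+75) + (0)
Last nonzero remainder: -5x^2-10x+75. Dividing through by -5 gives the monic gcd x^2+2x-15.

x^2+2x-15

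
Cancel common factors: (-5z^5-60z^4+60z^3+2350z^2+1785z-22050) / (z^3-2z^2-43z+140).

(-5z^3-50z^2-15z+630)/(z-4)

Repeated division with remainder:
  -5z^5-60z^4+60z^3+2350z^2+1785z-22050 = (-5z^2-70z-295)(z^3-2z^2-43z+140) + (-550z^2-1100z+19250)
  z^3-2z^2-43z+140 = (-(1/550)z+2/275)(-550z^2-1100z+19250) + (0)
Last nonzero remainder: -550z^2-1100z+19250. Dividing through by -550 gives the monic gcd z^2+2z-35.
Cancel z^2+2z-35 from numerator and denominator to get the reduced form.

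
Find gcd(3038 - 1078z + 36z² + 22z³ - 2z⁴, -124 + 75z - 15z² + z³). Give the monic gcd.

By polynomial division,
  -2z⁴ + 22z³ + 36z² - 1078z + 3038 = (-2z - 8)(z³ - 15z² + 75z - 124) + (66z² - 726z + 2046)
  z³ - 15z² + 75z - 124 = ((1/66)z - 2/33)(66z² - 726z + 2046) + (0)
Last nonzero remainder: 66z² - 726z + 2046. Dividing through by 66 gives the monic gcd z² - 11z + 31.

31 - 11z + z²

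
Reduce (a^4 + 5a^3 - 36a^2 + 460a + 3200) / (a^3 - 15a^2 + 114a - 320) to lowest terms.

(a^2 + 15a + 50)/(a - 5)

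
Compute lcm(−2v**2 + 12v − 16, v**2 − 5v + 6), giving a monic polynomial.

v**3 − 9v**2 + 26v − 24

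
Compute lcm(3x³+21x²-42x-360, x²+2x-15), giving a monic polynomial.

x⁴+4x³-35x²-78x+360

Euclidean algorithm in ℚ[x]:
  3x³+21x²-42x-360 = (3x+15)(x²+2x-15) + (-27x-135)
  x²+2x-15 = (-(1/27)x+1/9)(-27x-135) + (0)
Last nonzero remainder: -27x-135. Dividing through by -27 gives the monic gcd x+5.
Then lcm(f, g) = f·g / gcd(f, g); expanding and making the result monic gives the answer.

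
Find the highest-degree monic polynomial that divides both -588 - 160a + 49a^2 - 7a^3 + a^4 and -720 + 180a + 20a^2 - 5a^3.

Euclidean algorithm in ℚ[a]:
  a^4 - 7a^3 + 49a^2 - 160a - 588 = (-(1/5)a + 3/5)(-5a^3 + 20a^2 + 180a - 720) + (73a^2 - 412a - 156)
  -5a^3 + 20a^2 + 180a - 720 = (-(5/73)a - 600/5329)(73a^2 - 412a - 156) + ((655080/5329)a - 3930480/5329)
  73a^2 - 412a - 156 = ((389017/655080)a + 69277/327540)((655080/5329)a - 3930480/5329) + (0)
Last nonzero remainder: (655080/5329)a - 3930480/5329. Dividing through by 655080/5329 gives the monic gcd a - 6.

-6 + a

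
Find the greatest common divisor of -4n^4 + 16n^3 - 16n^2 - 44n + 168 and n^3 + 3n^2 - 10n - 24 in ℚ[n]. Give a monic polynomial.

n^2 - n - 6

By polynomial division,
  -4n^4 + 16n^3 - 16n^2 - 44n + 168 = (-4n + 28)(n^3 + 3n^2 - 10n - 24) + (-140n^2 + 140n + 840)
  n^3 + 3n^2 - 10n - 24 = (-(1/140)n - 1/35)(-140n^2 + 140n + 840) + (0)
Last nonzero remainder: -140n^2 + 140n + 840. Dividing through by -140 gives the monic gcd n^2 - n - 6.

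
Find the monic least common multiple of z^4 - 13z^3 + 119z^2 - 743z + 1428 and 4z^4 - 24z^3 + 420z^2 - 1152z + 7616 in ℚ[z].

Apply the Euclidean algorithm:
  z^4 - 13z^3 + 119z^2 - 743z + 1428 = (1/4)(4z^4 - 24z^3 + 420z^2 - 1152z + 7616) + (-7z^3 + 14z^2 - 455z - 476)
  4z^4 - 24z^3 + 420z^2 - 1152z + 7616 = (-(4/7)z + 16/7)(-7z^3 + 14z^2 - 455z - 476) + (128z^2 - 384z + 8704)
  -7z^3 + 14z^2 - 455z - 476 = (-(7/128)z - 7/128)(128z^2 - 384z + 8704) + (0)
Last nonzero remainder: 128z^2 - 384z + 8704. Dividing through by 128 gives the monic gcd z^2 - 3z + 68.
Then lcm(f, g) = f·g / gcd(f, g); expanding and making the result monic gives the answer.

z^6 - 16z^5 + 186z^4 - 1464z^3 + 6989z^2 - 25088z + 39984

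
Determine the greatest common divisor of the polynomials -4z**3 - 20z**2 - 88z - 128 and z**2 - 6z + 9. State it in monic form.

By polynomial division,
  -4z**3 - 20z**2 - 88z - 128 = (-4z - 44)(z**2 - 6z + 9) + (-316z + 268)
  z**2 - 6z + 9 = (-(1/316)z + 407/24964)(-316z + 268) + (28900/6241)
  -316z + 268 = (-(493039/7225)z + 418147/7225)(28900/6241) + (0)
The last nonzero remainder is the constant 28900/6241, so the polynomials are coprime and gcd = 1.

1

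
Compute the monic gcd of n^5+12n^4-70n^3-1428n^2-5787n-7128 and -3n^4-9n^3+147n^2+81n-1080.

Euclidean algorithm in ℚ[n]:
  n^5+12n^4-70n^3-1428n^2-5787n-7128 = (-(1/3)n-3)(-3n^4-9n^3+147n^2+81n-1080) + (-48n^3-960n^2-5904n-10368)
  -3n^4-9n^3+147n^2+81n-1080 = ((1/16)n-17/16)(-48n^3-960n^2-5904n-10368) + (-504n^2-5544n-12096)
  -48n^3-960n^2-5904n-10368 = ((2/21)n+6/7)(-504n^2-5544n-12096) + (0)
Last nonzero remainder: -504n^2-5544n-12096. Dividing through by -504 gives the monic gcd n^2+11n+24.

n^2+11n+24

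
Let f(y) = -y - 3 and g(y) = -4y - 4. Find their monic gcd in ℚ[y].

By polynomial division,
  -y - 3 = (1/4)(-4y - 4) + (-2)
  -4y - 4 = (2y + 2)(-2) + (0)
The last nonzero remainder is the constant -2, so the polynomials are coprime and gcd = 1.

1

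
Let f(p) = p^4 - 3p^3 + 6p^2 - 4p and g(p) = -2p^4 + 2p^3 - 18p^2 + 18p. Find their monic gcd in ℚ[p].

Repeated division with remainder:
  p^4 - 3p^3 + 6p^2 - 4p = (-1/2)(-2p^4 + 2p^3 - 18p^2 + 18p) + (-2p^3 - 3p^2 + 5p)
  -2p^4 + 2p^3 - 18p^2 + 18p = (p - 5/2)(-2p^3 - 3p^2 + 5p) + (-(61/2)p^2 + (61/2)p)
  -2p^3 - 3p^2 + 5p = ((4/61)p + 10/61)(-(61/2)p^2 + (61/2)p) + (0)
Last nonzero remainder: -(61/2)p^2 + (61/2)p. Dividing through by -61/2 gives the monic gcd p^2 - p.

p^2 - p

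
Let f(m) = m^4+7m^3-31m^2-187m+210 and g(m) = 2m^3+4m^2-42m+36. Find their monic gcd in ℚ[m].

m^2+5m-6

Apply the Euclidean algorithm:
  m^4+7m^3-31m^2-187m+210 = ((1/2)m+5/2)(2m^3+4m^2-42m+36) + (-20m^2-100m+120)
  2m^3+4m^2-42m+36 = (-(1/10)m+3/10)(-20m^2-100m+120) + (0)
Last nonzero remainder: -20m^2-100m+120. Dividing through by -20 gives the monic gcd m^2+5m-6.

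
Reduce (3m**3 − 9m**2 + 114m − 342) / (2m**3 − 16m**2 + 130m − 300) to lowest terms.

(3m**2 + 114)/(2m**2 − 10m + 100)

Euclidean algorithm in ℚ[m]:
  3m**3 − 9m**2 + 114m − 342 = (3/2)(2m**3 − 16m**2 + 130m − 300) + (15m**2 − 81m + 108)
  2m**3 − 16m**2 + 130m − 300 = ((2/15)m − 26/75)(15m**2 − 81m + 108) + ((2188/25)m − 6564/25)
  15m**2 − 81m + 108 = ((375/2188)m − 225/547)((2188/25)m − 6564/25) + (0)
Last nonzero remainder: (2188/25)m − 6564/25. Dividing through by 2188/25 gives the monic gcd m − 3.
Cancel m − 3 from numerator and denominator to get the reduced form.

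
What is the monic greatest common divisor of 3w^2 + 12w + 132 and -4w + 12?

By polynomial division,
  3w^2 + 12w + 132 = (-(3/4)w - 21/4)(-4w + 12) + (195)
  -4w + 12 = (-(4/195)w + 4/65)(195) + (0)
The last nonzero remainder is the constant 195, so the polynomials are coprime and gcd = 1.

1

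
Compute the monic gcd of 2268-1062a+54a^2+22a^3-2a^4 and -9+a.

-9+a

Euclidean algorithm in ℚ[a]:
  -2a^4+22a^3+54a^2-1062a+2268 = (-2a^3+4a^2+90a-252)(a-9) + (0)
The last nonzero remainder a-9 is already monic.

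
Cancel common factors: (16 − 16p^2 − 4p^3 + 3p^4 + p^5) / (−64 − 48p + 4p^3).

By polynomial division,
  p^5 + 3p^4 − 4p^3 − 16p^2 + 16 = ((1/4)p^2 + (3/4)p + 2)(4p^3 − 48p − 64) + (36p^2 + 144p + 144)
  4p^3 − 48p − 64 = ((1/9)p − 4/9)(36p^2 + 144p + 144) + (0)
Last nonzero remainder: 36p^2 + 144p + 144. Dividing through by 36 gives the monic gcd p^2 + 4p + 4.
Cancel p^2 + 4p + 4 from numerator and denominator to get the reduced form.

(4 − 4p − p^2 + p^3)/(−16 + 4p)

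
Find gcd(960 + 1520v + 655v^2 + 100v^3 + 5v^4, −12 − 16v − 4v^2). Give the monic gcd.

3 + 4v + v^2

Euclidean algorithm in ℚ[v]:
  5v^4 + 100v^3 + 655v^2 + 1520v + 960 = (−(5/4)v^2 − 20v − 80)(−4v^2 − 16v − 12) + (0)
Last nonzero remainder: −4v^2 − 16v − 12. Dividing through by −4 gives the monic gcd v^2 + 4v + 3.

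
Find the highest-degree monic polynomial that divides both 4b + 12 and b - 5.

Repeated division with remainder:
  4b + 12 = (4)(b - 5) + (32)
  b - 5 = ((1/32)b - 5/32)(32) + (0)
The last nonzero remainder is the constant 32, so the polynomials are coprime and gcd = 1.

1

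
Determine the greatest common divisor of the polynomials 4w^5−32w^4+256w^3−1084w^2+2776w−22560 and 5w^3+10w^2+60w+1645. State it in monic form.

By polynomial division,
  4w^5−32w^4+256w^3−1084w^2+2776w−22560 = ((4/5)w^2−8w+288/5)(5w^3+10w^2+60w+1645) + (−2496w^2+12480w−117312)
  5w^3+10w^2+60w+1645 = (−(5/2496)w−35/2496)(−2496w^2+12480w−117312) + (0)
Last nonzero remainder: −2496w^2+12480w−117312. Dividing through by −2496 gives the monic gcd w^2−5w+47.

w^2−5w+47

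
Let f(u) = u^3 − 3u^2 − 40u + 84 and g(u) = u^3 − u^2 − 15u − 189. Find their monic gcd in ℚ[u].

u − 7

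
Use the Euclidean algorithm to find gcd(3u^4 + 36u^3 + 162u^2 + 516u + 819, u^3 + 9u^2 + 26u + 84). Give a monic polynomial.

u + 7

By polynomial division,
  3u^4 + 36u^3 + 162u^2 + 516u + 819 = (3u + 9)(u^3 + 9u^2 + 26u + 84) + (3u^2 + 30u + 63)
  u^3 + 9u^2 + 26u + 84 = ((1/3)u - 1/3)(3u^2 + 30u + 63) + (15u + 105)
  3u^2 + 30u + 63 = ((1/5)u + 3/5)(15u + 105) + (0)
Last nonzero remainder: 15u + 105. Dividing through by 15 gives the monic gcd u + 7.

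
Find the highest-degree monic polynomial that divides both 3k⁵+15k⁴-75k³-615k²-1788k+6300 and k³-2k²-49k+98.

k²+5k-14

By polynomial division,
  3k⁵+15k⁴-75k³-615k²-1788k+6300 = (3k²+21k+114)(k³-2k²-49k+98) + (348k²+1740k-4872)
  k³-2k²-49k+98 = ((1/348)k-7/348)(348k²+1740k-4872) + (0)
Last nonzero remainder: 348k²+1740k-4872. Dividing through by 348 gives the monic gcd k²+5k-14.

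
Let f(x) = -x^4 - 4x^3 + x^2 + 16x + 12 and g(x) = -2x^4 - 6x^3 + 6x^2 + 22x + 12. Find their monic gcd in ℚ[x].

Euclidean algorithm in ℚ[x]:
  -x^4 - 4x^3 + x^2 + 16x + 12 = (1/2)(-2x^4 - 6x^3 + 6x^2 + 22x + 12) + (-x^3 - 2x^2 + 5x + 6)
  -2x^4 - 6x^3 + 6x^2 + 22x + 12 = (2x + 2)(-x^3 - 2x^2 + 5x + 6) + (0)
Last nonzero remainder: -x^3 - 2x^2 + 5x + 6. Dividing through by -1 gives the monic gcd x^3 + 2x^2 - 5x - 6.

x^3 + 2x^2 - 5x - 6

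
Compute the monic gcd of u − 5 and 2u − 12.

By polynomial division,
  u − 5 = (1/2)(2u − 12) + (1)
  2u − 12 = (2u − 12)(1) + (0)
The last nonzero remainder is the constant 1, so the polynomials are coprime and gcd = 1.

1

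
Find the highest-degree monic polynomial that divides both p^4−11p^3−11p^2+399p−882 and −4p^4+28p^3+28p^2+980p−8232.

Repeated division with remainder:
  p^4−11p^3−11p^2+399p−882 = (−1/4)(−4p^4+28p^3+28p^2+980p−8232) + (−4p^3−4p^2+644p−2940)
  −4p^4+28p^3+28p^2+980p−8232 = (p−8)(−4p^3−4p^2+644p−2940) + (−648p^2+9072p−31752)
  −4p^3−4p^2+644p−2940 = ((1/162)p+5/54)(−648p^2+9072p−31752) + (0)
Last nonzero remainder: −648p^2+9072p−31752. Dividing through by −648 gives the monic gcd p^2−14p+49.

p^2−14p+49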